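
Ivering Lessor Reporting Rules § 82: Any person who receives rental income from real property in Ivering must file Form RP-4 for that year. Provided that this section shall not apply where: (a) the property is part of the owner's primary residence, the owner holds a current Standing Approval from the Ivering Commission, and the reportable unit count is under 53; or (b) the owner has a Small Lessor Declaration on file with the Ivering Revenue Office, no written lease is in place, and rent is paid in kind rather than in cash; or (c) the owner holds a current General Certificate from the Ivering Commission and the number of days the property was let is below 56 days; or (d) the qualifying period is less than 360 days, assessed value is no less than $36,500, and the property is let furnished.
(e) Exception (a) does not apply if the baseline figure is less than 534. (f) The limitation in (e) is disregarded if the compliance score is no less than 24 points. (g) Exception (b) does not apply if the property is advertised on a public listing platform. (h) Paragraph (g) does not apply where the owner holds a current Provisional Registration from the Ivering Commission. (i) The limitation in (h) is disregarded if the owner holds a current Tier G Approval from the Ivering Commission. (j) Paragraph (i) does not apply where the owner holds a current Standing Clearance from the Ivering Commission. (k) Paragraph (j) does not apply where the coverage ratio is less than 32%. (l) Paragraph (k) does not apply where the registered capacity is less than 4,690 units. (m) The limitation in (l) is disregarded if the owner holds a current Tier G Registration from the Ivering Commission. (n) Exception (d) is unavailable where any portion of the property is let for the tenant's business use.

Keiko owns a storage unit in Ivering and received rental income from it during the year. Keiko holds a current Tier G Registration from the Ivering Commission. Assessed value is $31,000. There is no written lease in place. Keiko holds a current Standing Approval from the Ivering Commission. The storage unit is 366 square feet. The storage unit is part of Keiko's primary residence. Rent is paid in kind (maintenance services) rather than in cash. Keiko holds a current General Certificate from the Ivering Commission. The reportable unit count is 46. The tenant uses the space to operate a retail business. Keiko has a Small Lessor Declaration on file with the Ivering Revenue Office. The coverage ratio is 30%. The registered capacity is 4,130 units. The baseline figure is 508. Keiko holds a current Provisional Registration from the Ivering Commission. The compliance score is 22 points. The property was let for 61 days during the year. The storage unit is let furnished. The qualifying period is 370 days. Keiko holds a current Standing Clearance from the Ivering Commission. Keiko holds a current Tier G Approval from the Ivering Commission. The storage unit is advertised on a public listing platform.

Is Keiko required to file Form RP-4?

Exception (a)'s conditions are all satisfied: the storage unit is part of the primary residence; a current Standing Approval is held; the reportable unit count is 46, under the 53 limit. However, paragraphs (e)–(f) must be considered: (e) operates against (a): the baseline figure is 508, less than the 534 limit. (f), which would lift (e), does not operate here — the compliance score is 22 points, short of 24 points. Exception (a) does not apply.
Exception (b)'s conditions are all satisfied: a Small Lessor Declaration is on file; there is no written lease; rent is paid in kind. But: (g) is engaged — the property is publicly advertised. (h) would limit (g) — a current Provisional Registration is held — but (i) sets (h) aside: (i) operates against (h): a current Tier G Approval is held. (j) would limit (i) — a current Standing Clearance is held — but (k) sets (j) aside: (k) applies — the coverage ratio is 30%, less than the 32% limit. (l) applies (the registered capacity is 4,130 units, less than the 4,690 units limit), but is itself disapplied by (m): (m) operates against (l): a current Tier G Registration is held. (b) is therefore removed.
Exception (c) requires that the number of days the property was let is below 56 days; but the number of days the property was let is 61 days, not below 56 days, so (c) is unavailable.
Exception (d) requires that the qualifying period is less than 360 days; but the qualifying period is 370 days, not less than 360 days, so (d) is unavailable.
None of the exceptions is available; § 82 applies in full.

Yes — Keiko must file Form RP-4.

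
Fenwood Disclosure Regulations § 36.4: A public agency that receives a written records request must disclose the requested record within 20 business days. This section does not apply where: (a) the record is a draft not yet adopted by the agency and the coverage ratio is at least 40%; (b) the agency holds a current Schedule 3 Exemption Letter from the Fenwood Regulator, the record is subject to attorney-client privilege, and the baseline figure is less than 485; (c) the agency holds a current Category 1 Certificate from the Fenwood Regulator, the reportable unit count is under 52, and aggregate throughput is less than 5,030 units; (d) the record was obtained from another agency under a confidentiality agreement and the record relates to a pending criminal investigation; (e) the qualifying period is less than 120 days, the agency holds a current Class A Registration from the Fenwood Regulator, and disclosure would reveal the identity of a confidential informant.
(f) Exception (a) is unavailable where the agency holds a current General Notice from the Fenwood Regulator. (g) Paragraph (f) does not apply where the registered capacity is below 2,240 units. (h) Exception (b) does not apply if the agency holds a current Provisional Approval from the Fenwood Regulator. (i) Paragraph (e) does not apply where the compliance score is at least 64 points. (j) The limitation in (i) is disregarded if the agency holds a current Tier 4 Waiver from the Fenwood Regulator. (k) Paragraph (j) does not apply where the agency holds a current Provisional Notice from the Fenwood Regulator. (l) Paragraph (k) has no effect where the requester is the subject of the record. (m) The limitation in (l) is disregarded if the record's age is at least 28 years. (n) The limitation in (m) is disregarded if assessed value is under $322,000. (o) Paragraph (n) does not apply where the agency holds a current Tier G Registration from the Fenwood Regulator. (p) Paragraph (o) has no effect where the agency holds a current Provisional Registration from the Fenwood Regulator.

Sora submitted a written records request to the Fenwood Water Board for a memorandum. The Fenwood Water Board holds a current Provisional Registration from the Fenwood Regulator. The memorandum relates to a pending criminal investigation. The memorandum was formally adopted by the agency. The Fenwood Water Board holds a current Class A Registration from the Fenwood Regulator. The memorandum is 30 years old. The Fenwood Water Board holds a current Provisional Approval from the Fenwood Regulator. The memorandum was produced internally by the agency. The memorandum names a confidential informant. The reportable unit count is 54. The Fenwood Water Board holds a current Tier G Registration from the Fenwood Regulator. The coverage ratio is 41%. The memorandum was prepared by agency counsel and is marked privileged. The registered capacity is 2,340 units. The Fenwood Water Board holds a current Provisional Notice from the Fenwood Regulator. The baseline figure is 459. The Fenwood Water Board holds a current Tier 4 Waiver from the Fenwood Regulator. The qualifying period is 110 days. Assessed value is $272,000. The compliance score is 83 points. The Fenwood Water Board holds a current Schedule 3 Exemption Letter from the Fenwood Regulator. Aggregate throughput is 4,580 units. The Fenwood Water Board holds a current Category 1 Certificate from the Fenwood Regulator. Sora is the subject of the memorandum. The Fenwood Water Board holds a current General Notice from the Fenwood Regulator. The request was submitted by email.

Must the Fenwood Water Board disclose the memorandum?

Exception (a) requires that the record is a draft not yet adopted by the agency; but the memorandum has been formally adopted, so (a) is unavailable.
Exception (b) is satisfied on its face — a current Schedule 3 Exemption Letter is held; the memorandum is privileged; the baseline figure is 459, less than the 485 limit. But applying paragraph (h): (h) applies — a current Provisional Approval is held. So (b) is unavailable.
Exception (c) requires that the reportable unit count is under 52; but the reportable unit count is 54, not under 52, so (c) is unavailable.
Exception (d) requires that the record was obtained from another agency under a confidentiality agreement; but the memorandum was produced internally, so (d) is unavailable.
Exception (e): the qualifying period is 110 days, less than the 120 days limit; a current Class A Registration is held; the memorandum names a confidential informant — every condition holds. Considering the limiting provisions: (i) is engaged (the compliance score is 83 points, meeting the 64 points threshold), but is itself disapplied by (j): (j) operates against (i): a current Tier 4 Waiver is held. (k) would limit (j) — a current Provisional Notice is held — but (l) sets (k) aside: (l) is triggered — Sora is the subject of the memorandum. (m) is triggered (the record's age is 30 years, meeting the 28 years threshold), but yields to (n): (n) operates against (m): assessed value is $272,000, under the $322,000 limit. (o) is triggered (a current Tier G Registration is held), but is set aside by (p): (p) applies — a current Provisional Registration is held. Exception (e) stands.

No — exception (e) applies; the Fenwood Water Board is not required to disclose the memorandum.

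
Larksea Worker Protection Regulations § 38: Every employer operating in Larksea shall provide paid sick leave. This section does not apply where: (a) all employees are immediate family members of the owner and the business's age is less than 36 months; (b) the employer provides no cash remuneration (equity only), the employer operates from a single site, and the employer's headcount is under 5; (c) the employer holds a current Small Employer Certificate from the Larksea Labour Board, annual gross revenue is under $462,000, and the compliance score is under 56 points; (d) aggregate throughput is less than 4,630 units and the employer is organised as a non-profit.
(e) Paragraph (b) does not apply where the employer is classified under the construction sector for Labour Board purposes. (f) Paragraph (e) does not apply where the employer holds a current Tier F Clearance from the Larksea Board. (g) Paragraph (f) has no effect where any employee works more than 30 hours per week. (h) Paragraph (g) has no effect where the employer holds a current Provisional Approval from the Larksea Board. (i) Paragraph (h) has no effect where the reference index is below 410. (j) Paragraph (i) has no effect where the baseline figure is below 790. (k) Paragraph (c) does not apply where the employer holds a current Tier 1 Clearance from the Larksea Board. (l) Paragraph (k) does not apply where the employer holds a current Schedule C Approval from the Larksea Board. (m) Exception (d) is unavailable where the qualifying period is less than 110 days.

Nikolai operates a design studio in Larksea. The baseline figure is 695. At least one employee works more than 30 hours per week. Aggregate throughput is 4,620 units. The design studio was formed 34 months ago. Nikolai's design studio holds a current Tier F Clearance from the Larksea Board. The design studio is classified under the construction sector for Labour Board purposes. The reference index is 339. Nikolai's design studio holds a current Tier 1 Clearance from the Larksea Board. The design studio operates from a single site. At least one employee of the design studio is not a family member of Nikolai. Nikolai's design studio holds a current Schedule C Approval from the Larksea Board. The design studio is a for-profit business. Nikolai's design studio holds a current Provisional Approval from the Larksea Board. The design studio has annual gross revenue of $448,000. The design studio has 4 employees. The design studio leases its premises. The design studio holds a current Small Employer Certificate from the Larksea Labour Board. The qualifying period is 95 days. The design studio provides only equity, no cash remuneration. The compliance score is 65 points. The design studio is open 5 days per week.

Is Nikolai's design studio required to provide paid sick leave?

Exception (a) fails — at least one employee is not a family member.
Exception (b)'s conditions are all satisfied: remuneration is equity-only; the employer operates from a single site; the employer's headcount is 4, under the 5 limit. As to paragraphs (e)–(j): (e) is triggered (the design studio is classified under the construction sector), but yields to (f): (f) operates — a current Tier F Clearance is held. (g) applies (at least one employee exceeds 30 hours/week), but is displaced by (h): (h) operates — a current Provisional Approval is held. (i) would limit (h) — the reference index is 339, below the 410 limit — but (j) sets (i) aside: (j) operates against (i): the baseline figure is 695, below the 790 limit. So (b) applies.
Exception (c) requires that the compliance score is under 56 points; but the compliance score is 65 points, not under 56 points, so (c) is unavailable.
Exception (d) fails — the employer is for-profit.

No — exception (b) applies; Nikolai's design studio is not required to provide paid sick leave.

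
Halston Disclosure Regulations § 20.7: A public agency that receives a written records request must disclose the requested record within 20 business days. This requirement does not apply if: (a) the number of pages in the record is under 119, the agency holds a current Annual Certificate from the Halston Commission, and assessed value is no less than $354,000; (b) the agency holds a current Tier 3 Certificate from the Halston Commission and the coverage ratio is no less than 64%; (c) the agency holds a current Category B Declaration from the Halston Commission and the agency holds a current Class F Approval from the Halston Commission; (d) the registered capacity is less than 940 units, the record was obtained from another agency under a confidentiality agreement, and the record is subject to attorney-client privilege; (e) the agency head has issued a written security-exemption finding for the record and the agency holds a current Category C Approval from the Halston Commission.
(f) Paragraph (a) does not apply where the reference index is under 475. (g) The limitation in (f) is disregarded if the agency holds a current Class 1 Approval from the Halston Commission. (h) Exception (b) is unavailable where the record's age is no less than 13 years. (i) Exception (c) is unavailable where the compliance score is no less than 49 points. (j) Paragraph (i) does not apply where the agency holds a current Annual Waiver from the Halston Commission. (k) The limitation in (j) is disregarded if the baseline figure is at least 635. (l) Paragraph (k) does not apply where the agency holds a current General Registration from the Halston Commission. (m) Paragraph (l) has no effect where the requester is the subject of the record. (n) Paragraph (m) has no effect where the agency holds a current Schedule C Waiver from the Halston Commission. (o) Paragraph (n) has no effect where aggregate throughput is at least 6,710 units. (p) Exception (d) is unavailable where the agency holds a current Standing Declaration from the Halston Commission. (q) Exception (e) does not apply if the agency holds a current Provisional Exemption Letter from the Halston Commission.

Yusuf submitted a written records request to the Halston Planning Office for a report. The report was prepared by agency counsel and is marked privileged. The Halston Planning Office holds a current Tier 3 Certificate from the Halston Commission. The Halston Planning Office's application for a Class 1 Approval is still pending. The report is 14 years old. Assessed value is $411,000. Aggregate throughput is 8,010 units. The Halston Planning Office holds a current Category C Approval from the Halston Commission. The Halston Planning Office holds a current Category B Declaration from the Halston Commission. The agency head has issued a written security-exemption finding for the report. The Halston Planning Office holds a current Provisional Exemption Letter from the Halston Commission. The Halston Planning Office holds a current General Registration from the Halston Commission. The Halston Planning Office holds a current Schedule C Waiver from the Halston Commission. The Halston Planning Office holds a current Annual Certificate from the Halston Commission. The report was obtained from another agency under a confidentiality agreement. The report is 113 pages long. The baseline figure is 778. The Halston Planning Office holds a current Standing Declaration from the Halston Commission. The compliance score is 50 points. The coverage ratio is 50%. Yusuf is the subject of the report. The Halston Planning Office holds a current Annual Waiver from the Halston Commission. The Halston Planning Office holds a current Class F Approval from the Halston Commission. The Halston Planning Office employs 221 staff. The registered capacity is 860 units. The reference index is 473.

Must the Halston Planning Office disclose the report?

Yes — the Halston Planning Office must disclose the report.

All of (a)'s requirements are met (the number of pages in the record is 113, under the 119 limit; a current Annual Certificate is held; assessed value is $411,000, meeting the $354,000 threshold). But applying paragraphs (f)–(g): (f) operates — the reference index is 473, under the 475 limit. (g) is inapplicable (no current Class 1 Approval is held), so (f) stands. Exception (a) does not apply.
Exception (b) fails — the coverage ratio is 50%, short of 64%.
Exception (c): a current Category B Declaration is held; a current Class F Approval is held — every condition holds. But: (i) applies — the compliance score is 50 points, meeting the 49 points threshold. (j) would limit (i) — a current Annual Waiver is held — but (k) sets (j) aside: (k) operates against (j): the baseline figure is 778, meeting the 635 threshold. (l) applies (a current General Registration is held), but yields to (m): (m) operates against (l): Yusuf is the subject of the report. (n) would limit (m) — a current Schedule C Waiver is held — but (o) sets (n) aside: (o) operates against (n): aggregate throughput is 8,010 units, meeting the 6,710 units threshold. So (c) is unavailable.
All of (d)'s requirements are met (the registered capacity is 860 units, less than the 940 units limit; the report was obtained under a confidentiality agreement; the report is privileged). Turning to paragraph (p): (p) is triggered — a current Standing Declaration is held. (d) is therefore removed.
All of (e)'s requirements are met (a written security-exemption finding has been issued; a current Category C Approval is held). But: (q) is engaged — a current Provisional Exemption Letter is held. Exception (e) does not apply.
No exception is made out. the Halston Planning Office falls within the general rule.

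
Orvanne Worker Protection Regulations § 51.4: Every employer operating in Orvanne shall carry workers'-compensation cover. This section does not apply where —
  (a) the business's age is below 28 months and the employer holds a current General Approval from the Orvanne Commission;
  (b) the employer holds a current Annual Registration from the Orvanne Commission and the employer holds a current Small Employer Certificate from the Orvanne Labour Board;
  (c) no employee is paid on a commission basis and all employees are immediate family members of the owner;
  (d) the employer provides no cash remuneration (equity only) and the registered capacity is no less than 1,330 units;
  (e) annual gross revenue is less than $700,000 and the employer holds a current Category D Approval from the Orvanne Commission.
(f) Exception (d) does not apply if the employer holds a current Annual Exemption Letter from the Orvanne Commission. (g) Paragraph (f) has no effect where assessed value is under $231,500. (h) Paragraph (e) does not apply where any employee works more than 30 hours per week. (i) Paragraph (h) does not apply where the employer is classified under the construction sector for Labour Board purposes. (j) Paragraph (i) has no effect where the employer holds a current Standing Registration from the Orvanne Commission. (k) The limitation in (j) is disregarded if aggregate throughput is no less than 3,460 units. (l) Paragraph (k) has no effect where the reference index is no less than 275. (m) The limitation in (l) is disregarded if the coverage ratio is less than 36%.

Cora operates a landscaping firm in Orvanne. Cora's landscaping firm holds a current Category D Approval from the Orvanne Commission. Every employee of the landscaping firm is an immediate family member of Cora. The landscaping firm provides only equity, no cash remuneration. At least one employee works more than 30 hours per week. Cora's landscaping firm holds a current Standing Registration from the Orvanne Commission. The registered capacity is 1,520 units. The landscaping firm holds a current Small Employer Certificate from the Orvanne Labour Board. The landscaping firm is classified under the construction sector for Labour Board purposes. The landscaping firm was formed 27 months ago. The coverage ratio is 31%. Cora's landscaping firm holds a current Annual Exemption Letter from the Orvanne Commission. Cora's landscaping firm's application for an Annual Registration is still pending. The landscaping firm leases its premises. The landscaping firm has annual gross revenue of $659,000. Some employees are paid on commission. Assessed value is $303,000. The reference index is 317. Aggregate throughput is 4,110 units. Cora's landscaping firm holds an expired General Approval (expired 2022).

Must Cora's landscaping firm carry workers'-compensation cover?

Exception (a) does not apply: the General Approval is not current.
Exception (b) fails — no current Annual Registration is held.
Exception (c) requires that no employee is paid on a commission basis; but some employees are paid on commission, so (c) is unavailable.
Exception (d) is satisfied on its face — remuneration is equity-only; the registered capacity is 1,520 units, meeting the 1,330 units threshold. Turning to paragraphs (f)–(g): (f) is triggered — a current Annual Exemption Letter is held. (g), which would lift (f), does not operate here — assessed value is $303,000, not under $231,500. Exception (d) does not apply.
All of (e)'s requirements are met (annual gross revenue is $659,000, less than the $700,000 limit; a current Category D Approval is held). Considering the limiting provisions: (h) operates (at least one employee exceeds 30 hours/week), but is displaced by (i): (i) operates against (h): the landscaping firm is classified under the construction sector. (j) would limit (i) — a current Standing Registration is held — but (k) sets (j) aside: (k) operates — aggregate throughput is 4,110 units, meeting the 3,460 units threshold. (l) operates (the reference index is 317, meeting the 275 threshold), but is itself disapplied by (m): (m) applies — the coverage ratio is 31%, less than the 36% limit. So (e) applies.

No — exception (e) applies; Cora's landscaping firm is not required to carry workers'-compensation cover.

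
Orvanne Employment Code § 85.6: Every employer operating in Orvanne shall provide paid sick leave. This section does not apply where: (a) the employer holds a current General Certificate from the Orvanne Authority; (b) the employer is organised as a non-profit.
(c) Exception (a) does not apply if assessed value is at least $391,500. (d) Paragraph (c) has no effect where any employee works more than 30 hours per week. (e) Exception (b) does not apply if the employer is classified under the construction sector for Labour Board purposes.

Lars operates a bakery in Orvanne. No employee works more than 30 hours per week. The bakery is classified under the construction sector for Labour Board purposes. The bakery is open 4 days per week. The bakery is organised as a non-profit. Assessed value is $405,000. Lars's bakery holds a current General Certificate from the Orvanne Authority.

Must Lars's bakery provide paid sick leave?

All of (a)'s requirements are met (a current General Certificate is held). However, paragraphs (c)–(d) must be considered: (c) applies — assessed value is $405,000, meeting the $391,500 threshold. (d) is not triggered (no employee exceeds 30 hours/week), so (c) stands. Exception (a) does not apply.
Exception (b): the employer is a non-profit — every condition holds. Turning to paragraph (e): (e) operates against (b): the bakery is classified under the construction sector. Exception (b) does not apply.
Every exception is unavailable, so the rule governs.

Yes — Lars's bakery must provide paid sick leave.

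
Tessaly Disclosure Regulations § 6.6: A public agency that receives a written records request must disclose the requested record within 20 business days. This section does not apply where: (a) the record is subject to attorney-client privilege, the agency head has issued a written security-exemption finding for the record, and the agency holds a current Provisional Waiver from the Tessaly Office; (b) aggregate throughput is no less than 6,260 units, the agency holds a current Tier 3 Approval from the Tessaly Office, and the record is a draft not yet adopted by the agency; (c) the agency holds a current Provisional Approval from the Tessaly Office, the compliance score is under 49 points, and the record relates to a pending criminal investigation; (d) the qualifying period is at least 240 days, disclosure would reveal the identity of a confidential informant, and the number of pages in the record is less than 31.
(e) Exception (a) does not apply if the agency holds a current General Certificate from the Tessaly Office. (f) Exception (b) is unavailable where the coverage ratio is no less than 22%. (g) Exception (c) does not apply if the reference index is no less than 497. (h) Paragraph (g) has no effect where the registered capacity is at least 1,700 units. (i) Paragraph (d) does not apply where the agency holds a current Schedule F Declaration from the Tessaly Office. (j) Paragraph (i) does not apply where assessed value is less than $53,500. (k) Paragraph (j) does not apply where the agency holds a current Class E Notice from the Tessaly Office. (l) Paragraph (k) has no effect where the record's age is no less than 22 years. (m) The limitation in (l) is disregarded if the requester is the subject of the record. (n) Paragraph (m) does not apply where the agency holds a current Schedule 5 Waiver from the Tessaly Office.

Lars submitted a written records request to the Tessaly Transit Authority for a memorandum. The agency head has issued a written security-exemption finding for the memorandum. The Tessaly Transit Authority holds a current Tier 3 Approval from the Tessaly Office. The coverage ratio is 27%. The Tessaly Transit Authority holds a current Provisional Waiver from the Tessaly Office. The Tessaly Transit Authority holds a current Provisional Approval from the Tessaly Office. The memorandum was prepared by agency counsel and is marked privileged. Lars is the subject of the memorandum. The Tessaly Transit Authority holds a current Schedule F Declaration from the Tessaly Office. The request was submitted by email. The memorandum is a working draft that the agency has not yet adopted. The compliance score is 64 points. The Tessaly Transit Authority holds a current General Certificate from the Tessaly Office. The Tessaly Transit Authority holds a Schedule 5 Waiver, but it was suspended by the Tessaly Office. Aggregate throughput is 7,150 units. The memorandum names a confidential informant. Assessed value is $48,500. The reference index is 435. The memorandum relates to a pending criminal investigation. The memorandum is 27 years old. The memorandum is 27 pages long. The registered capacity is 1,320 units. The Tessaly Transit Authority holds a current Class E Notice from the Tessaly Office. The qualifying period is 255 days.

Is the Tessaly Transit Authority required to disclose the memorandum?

Yes — the Tessaly Transit Authority must disclose the memorandum.

All of (a)'s requirements are met (the memorandum is privileged; a written security-exemption finding has been issued; a current Provisional Waiver is held). However, paragraph (e) must be considered: (e) applies — a current General Certificate is held. So (a) is unavailable.
All of (b)'s requirements are met (aggregate throughput is 7,150 units, meeting the 6,260 units threshold; a current Tier 3 Approval is held; the memorandum is an unadopted draft). However, paragraph (f) must be considered: (f) applies — the coverage ratio is 27%, meeting the 22% threshold. So (b) is unavailable.
Exception (c) does not apply: the compliance score is 64 points, not under 49 points.
Exception (d): the qualifying period is 255 days, meeting the 240 days threshold; the memorandum names a confidential informant; the number of pages in the record is 27, less than the 31 limit — every condition holds. But applying paragraphs (i)–(n): (i) is engaged — a current Schedule F Declaration is held. (j) is triggered (assessed value is $48,500, less than the $53,500 limit), but is set aside by (k): (k) applies — a current Class E Notice is held. (l) would limit (k) — the record's age is 27 years, meeting the 22 years threshold — but (m) sets (l) aside: (m) is engaged — Lars is the subject of the memorandum. (n), which would lift (m), is not triggered — no current Schedule 5 Waiver is held. Exception (d) does not apply.
No exception displaces § 6.6.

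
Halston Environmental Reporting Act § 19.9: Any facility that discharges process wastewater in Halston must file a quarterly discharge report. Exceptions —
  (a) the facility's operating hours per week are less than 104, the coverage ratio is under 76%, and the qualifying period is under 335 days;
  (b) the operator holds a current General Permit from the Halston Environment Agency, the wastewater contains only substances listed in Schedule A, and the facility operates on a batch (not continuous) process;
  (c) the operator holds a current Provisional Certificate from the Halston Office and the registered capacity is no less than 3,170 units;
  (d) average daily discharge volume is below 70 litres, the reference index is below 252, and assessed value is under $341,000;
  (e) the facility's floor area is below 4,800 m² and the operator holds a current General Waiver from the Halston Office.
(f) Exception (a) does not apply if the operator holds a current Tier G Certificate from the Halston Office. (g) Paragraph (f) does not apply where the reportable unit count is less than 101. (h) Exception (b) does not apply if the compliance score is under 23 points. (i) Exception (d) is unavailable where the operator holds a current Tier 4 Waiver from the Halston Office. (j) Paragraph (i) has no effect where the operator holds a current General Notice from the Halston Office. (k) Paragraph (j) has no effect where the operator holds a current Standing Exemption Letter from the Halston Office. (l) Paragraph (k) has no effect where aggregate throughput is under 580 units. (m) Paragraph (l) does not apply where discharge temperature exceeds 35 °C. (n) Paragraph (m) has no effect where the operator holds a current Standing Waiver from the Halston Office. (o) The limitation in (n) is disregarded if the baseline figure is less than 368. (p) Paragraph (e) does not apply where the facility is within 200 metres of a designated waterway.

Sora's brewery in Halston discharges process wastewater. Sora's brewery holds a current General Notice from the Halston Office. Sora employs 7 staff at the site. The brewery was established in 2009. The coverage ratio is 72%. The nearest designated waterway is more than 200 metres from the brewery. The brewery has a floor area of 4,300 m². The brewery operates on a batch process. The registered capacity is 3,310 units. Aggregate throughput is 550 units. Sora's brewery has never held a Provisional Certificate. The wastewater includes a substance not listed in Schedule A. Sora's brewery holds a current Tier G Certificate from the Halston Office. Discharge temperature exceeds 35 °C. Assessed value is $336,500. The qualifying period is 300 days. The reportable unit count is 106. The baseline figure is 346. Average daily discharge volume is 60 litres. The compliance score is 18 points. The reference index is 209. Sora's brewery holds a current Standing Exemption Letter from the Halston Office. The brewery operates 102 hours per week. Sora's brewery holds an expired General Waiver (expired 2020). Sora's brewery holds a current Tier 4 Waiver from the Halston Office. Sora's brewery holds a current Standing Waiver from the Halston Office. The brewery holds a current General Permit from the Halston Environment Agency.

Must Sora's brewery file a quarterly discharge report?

Yes — Sora's brewery must file a quarterly discharge report.

All of (a)'s requirements are met (the facility's operating hours per week are 102, less than the 104 limit; the coverage ratio is 72%, under the 76% limit; the qualifying period is 300 days, under the 335 days limit). Turning to paragraphs (f)–(g): (f) operates against (a): a current Tier G Certificate is held. (g), which would lift (f), is not triggered — the reportable unit count is 106, not less than 101. So (a) is unavailable.
Exception (b) fails — the wastewater includes a non-Schedule-A substance.
Exception (c) fails — there is no Provisional Certificate in force.
Exception (d) is satisfied on its face — average daily discharge volume is 60 litres, below the 70 litres limit; the reference index is 209, below the 252 limit; assessed value is $336,500, under the $341,000 limit. But applying paragraphs (i)–(o): (i) operates against (d): a current Tier 4 Waiver is held. (j) would limit (i) — a current General Notice is held — but (k) sets (j) aside: (k) operates against (j): a current Standing Exemption Letter is held. (l) is engaged (aggregate throughput is 550 units, under the 580 units limit), but is set aside by (m): (m) is triggered — discharge temperature exceeds 35 °C. (n) would limit (m) — a current Standing Waiver is held — but (o) sets (n) aside: (o) is triggered — the baseline figure is 346, less than the 368 limit. (d) is therefore removed.
Exception (e) fails — the General Waiver is not current.
No exception displaces § 19.9.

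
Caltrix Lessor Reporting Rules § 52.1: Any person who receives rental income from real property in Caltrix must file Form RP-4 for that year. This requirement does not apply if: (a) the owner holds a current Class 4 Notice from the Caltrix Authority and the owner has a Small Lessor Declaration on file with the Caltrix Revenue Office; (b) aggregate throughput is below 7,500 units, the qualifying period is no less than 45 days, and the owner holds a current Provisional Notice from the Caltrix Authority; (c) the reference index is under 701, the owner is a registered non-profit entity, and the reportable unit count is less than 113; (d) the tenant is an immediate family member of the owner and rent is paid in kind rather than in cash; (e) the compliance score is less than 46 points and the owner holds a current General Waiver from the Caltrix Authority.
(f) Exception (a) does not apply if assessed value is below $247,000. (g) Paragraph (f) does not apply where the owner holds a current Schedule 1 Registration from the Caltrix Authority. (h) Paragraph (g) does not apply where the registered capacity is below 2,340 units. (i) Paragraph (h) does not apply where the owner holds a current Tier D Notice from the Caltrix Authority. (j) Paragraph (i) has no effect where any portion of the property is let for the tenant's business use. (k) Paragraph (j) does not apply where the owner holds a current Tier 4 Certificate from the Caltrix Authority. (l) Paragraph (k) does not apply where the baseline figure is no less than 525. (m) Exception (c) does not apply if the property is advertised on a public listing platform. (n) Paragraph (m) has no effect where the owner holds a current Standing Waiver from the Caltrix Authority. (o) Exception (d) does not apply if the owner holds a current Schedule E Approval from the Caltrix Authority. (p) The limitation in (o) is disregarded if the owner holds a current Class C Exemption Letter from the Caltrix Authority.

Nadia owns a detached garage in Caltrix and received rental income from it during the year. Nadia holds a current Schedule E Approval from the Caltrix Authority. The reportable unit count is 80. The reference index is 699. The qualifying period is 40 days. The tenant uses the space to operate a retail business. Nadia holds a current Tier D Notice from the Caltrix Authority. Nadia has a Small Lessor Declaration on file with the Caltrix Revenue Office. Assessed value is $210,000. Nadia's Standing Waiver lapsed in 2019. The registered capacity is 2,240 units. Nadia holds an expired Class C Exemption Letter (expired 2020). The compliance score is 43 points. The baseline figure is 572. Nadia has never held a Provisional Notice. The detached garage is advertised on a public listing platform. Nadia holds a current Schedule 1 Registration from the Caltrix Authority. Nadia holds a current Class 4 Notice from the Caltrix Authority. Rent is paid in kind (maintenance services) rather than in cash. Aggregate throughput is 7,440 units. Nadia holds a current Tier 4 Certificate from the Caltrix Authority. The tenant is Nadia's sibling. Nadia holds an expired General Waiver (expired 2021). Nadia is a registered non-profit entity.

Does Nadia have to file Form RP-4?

Yes — Nadia must file Form RP-4.

Exception (a) is satisfied on its face — a current Class 4 Notice is held; a Small Lessor Declaration is on file. However, paragraphs (f)–(l) must be considered: (f) operates against (a): assessed value is $210,000, below the $247,000 limit. (g) would limit (f) — a current Schedule 1 Registration is held — but (h) sets (g) aside: (h) operates against (g): the registered capacity is 2,240 units, below the 2,340 units limit. (i) operates (a current Tier D Notice is held), but is displaced by (j): (j) operates against (i): the space is let for business use. (k) would limit (j) — a current Tier 4 Certificate is held — but (l) sets (k) aside: (l) applies — the baseline figure is 572, meeting the 525 threshold. (a) is therefore removed.
Exception (b) fails — the qualifying period is 40 days, short of 45 days.
All of (c)'s requirements are met (the reference index is 699, under the 701 limit; Nadia is a registered non-profit; the reportable unit count is 80, less than the 113 limit). Turning to paragraphs (m)–(n): (m) is triggered — the property is publicly advertised. (n), which would lift (m), is not triggered — the Standing Waiver is not current. (c) is therefore removed.
Exception (d)'s conditions are all satisfied: the tenant is an immediate family member; rent is paid in kind. However, paragraphs (o)–(p) must be considered: (o) is engaged — a current Schedule E Approval is held. (p) does not operate here (no current Class C Exemption Letter is held), so (o) stands. (d) is therefore removed.
Exception (e) requires that the owner holds a current General Waiver from the Caltrix Authority; but there is no General Waiver in force, so (e) is unavailable.
Every exception is unavailable, so the rule governs.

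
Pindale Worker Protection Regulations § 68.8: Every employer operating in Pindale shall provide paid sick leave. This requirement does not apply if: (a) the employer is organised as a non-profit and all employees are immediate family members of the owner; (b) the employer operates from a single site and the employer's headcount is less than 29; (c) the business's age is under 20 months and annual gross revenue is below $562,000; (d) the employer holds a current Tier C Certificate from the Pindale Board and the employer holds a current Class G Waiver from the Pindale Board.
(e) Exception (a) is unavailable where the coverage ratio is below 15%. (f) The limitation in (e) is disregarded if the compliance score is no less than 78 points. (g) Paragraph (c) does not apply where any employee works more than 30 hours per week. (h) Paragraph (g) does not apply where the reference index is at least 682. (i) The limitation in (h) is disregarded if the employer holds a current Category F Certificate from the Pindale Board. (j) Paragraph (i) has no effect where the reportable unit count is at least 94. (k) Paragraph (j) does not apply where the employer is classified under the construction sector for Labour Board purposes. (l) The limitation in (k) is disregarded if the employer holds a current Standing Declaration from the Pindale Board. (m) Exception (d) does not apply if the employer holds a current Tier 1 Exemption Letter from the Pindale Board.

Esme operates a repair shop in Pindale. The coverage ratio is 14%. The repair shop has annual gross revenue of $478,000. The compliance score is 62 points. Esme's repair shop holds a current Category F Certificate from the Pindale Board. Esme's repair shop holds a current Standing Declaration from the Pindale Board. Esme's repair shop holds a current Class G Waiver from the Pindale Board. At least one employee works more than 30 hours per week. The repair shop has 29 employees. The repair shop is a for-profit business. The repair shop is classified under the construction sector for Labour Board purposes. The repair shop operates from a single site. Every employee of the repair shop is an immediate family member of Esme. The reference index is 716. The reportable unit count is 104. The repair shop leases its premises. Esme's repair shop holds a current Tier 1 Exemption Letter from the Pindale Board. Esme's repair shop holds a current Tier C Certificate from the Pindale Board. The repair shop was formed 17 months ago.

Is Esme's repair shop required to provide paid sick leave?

No — exception (c) applies; Esme's repair shop is not required to provide paid sick leave.

Exception (a) does not apply: the employer is for-profit.
Exception (b) does not apply: the employer's headcount is 29, not less than 29.
Exception (c) is satisfied on its face — the business's age is 17 months, under the 20 months limit; annual gross revenue is $478,000, below the $562,000 limit. As to paragraphs (g)–(l): (g) would limit (c) — at least one employee exceeds 30 hours/week — but (h) sets (g) aside: (h) is triggered — the reference index is 716, meeting the 682 threshold. (i) applies (a current Category F Certificate is held), but is overridden by (j): (j) applies — the reportable unit count is 104, meeting the 94 threshold. (k) is engaged (the repair shop is classified under the construction sector), but is displaced by (l): (l) is engaged — a current Standing Declaration is held. So (c) applies.
All of (d)'s requirements are met (a current Tier C Certificate is held; a current Class G Waiver is held). But applying paragraph (m): (m) operates against (d): a current Tier 1 Exemption Letter is held. Exception (d) does not apply.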